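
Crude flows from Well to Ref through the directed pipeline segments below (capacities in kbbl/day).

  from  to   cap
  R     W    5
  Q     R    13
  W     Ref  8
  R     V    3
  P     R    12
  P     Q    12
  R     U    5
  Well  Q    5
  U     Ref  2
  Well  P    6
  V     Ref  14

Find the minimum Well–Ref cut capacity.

10

Augment Well→P→R→U→Ref: bottleneck 2, flow now 2.
Augment Well→P→R→V→Ref: bottleneck 3, flow now 5.
Augment Well→P→R→W→Ref: bottleneck 1, flow now 6.
Augment Well→Q→R→W→Ref: bottleneck 4, flow now 10.
No augmenting path remains; maximum flow = 10.
By max-flow min-cut, the minimum cut capacity equals the max flow.
In the residual graph, reachable from Well: {Well, P, Q, R, U}.
Min-cut edges: R→V (3), R→W (5), U→Ref (2); capacity 3 + 5 + 2 = 10.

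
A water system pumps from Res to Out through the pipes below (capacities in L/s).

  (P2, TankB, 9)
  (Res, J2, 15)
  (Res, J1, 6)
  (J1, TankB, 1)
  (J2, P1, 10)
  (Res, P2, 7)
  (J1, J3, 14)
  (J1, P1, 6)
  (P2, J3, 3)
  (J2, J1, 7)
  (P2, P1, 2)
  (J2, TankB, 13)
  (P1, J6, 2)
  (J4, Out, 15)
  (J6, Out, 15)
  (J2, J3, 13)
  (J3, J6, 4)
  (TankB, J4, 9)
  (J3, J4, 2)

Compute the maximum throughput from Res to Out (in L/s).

17

Augment Res→J2→P1→J6→Out: bottleneck 2, flow now 2.
Augment Res→J2→J3→J6→Out: bottleneck 4, flow now 6.
Augment Res→J2→J3→J4→Out: bottleneck 2, flow now 8.
Augment Res→J2→TankB→J4→Out: bottleneck 7, flow now 15.
Augment Res→J1→TankB→J4→Out: bottleneck 1, flow now 16.
Augment Res→P2→TankB→J4→Out: bottleneck 1, flow now 17.
No augmenting path remains; maximum flow = 17.
In the residual graph, reachable from Res: {Res, J2, J1, P2, P1, J3, TankB}.
Min-cut edges: P1→J6 (2), J3→J6 (4), J3→J4 (2), TankB→J4 (9); capacity 2 + 4 + 2 + 9 = 17.
This cut is saturated, so no flow can exceed 17.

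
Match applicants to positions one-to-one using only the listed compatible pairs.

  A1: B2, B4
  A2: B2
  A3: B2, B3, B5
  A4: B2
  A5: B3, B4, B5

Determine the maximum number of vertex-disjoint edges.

Unit-capacity flow: source→left, listed edges, right→sink; max matching = max flow.
Augmenting path A1→B2 (+1); matched 1.
Augmenting path A3→B3 (+1); matched 2.
Augmenting path A5→B4 (+1); matched 3.
Augmenting path A2→B2→A1→B4→A5→B5 (+1); matched 4.
No augmenting path remains; maximum matching = 4.
König certificate: {A1, A3, A5, B2} is a vertex cover of size 4 (every listed pair touches it), so no matching can be larger.

4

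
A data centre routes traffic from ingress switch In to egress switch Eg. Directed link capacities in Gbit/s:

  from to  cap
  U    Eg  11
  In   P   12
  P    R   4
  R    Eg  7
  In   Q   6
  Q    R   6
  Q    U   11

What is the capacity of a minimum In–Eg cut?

Augment In→P→R→Eg: bottleneck 4, flow now 4.
Augment In→Q→R→Eg: bottleneck 3, flow now 7.
Augment In→Q→U→Eg: bottleneck 3, flow now 10.
No augmenting path remains; maximum flow = 10.
By max-flow min-cut, the minimum cut capacity equals the max flow.
In the residual graph, reachable from In: {In, P}.
Min-cut edges: In→Q (6), P→R (4); capacity 6 + 4 = 10.

10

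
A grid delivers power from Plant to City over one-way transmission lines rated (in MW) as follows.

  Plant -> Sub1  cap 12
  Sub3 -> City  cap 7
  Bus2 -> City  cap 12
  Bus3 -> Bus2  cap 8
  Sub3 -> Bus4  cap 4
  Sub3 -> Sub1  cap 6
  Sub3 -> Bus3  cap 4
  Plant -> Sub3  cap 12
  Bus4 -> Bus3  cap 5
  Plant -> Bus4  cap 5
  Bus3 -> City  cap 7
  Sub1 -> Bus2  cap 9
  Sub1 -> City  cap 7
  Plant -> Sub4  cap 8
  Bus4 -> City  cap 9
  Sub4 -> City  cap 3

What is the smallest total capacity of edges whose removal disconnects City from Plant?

Augment Plant→Sub3→City: bottleneck 7, flow now 7.
Augment Plant→Bus4→City: bottleneck 5, flow now 12.
Augment Plant→Sub1→City: bottleneck 7, flow now 19.
Augment Plant→Sub4→City: bottleneck 3, flow now 22.
Augment Plant→Sub3→Bus4→City: bottleneck 4, flow now 26.
Augment Plant→Sub3→Bus3→City: bottleneck 1, flow now 27.
Augment Plant→Sub1→Bus2→City: bottleneck 5, flow now 32.
No augmenting path remains; maximum flow = 32.
By max-flow min-cut, the minimum cut capacity equals the max flow.
In the residual graph, reachable from Plant: {Plant, Sub4}.
Min-cut edges: Plant→Sub3 (12), Plant→Bus4 (5), Plant→Sub1 (12), Sub4→City (3); capacity 12 + 5 + 12 + 3 = 32.

32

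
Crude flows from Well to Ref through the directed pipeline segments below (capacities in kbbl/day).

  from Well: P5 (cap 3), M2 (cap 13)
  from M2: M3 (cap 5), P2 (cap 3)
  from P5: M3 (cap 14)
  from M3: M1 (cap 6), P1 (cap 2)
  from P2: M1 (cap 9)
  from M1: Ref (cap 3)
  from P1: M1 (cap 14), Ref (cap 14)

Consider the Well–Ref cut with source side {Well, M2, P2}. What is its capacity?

Edges leaving {Well, M2, P2}: Well→P5 (3), M2→M3 (5), P2→M1 (9).
Cut capacity = 3 + 5 + 9 = 17.

17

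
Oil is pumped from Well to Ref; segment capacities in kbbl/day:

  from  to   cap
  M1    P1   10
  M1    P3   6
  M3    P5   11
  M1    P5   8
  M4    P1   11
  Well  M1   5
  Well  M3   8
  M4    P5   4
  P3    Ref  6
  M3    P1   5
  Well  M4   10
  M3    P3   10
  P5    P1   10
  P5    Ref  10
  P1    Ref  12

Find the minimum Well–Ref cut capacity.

23

Augment Well→M1→P1→Ref: bottleneck 5, flow now 5.
Augment Well→M3→P1→Ref: bottleneck 5, flow now 10.
Augment Well→M3→P5→Ref: bottleneck 3, flow now 13.
Augment Well→M4→P1→Ref: bottleneck 2, flow now 15.
Augment Well→M4→P5→Ref: bottleneck 4, flow now 19.
Augment Well→M4→P1→M1→P5→Ref: bottleneck 3, flow now 22. (uses reverse residual edge)
Augment Well→M4→P1→M1→P3→Ref: bottleneck 1, flow now 23. (uses reverse residual edge)
No augmenting path remains; maximum flow = 23.
By max-flow min-cut, the minimum cut capacity equals the max flow.
In the residual graph, reachable from Well: {Well}.
Min-cut edges: Well→M1 (5), Well→M3 (8), Well→M4 (10); capacity 5 + 8 + 10 = 23.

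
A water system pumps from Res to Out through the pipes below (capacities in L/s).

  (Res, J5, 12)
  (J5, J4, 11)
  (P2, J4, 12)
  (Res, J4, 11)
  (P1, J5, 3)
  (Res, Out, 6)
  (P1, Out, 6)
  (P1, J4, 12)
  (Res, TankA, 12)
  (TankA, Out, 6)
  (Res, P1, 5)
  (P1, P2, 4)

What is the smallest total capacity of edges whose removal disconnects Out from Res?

Augment Res→Out: bottleneck 6, flow now 6.
Augment Res→P1→Out: bottleneck 5, flow now 11.
Augment Res→TankA→Out: bottleneck 6, flow now 17.
No augmenting path remains; maximum flow = 17.
By max-flow min-cut, the minimum cut capacity equals the max flow.
In the residual graph, reachable from Res: {Res, J5, TankA, J4}.
Min-cut edges: Res→P1 (5), Res→Out (6), TankA→Out (6); capacity 5 + 6 + 6 = 17.

17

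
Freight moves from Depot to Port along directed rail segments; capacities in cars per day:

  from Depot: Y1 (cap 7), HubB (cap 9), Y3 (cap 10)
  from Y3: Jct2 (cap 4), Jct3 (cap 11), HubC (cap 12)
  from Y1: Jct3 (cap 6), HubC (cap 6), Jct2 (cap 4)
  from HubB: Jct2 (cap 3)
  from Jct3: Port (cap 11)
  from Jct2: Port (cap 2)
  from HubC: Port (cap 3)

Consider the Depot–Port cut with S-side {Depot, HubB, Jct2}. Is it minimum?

No — its capacity is 19, but the minimum cut has capacity 16.

Given cut capacity: 10 + 7 + 2 = 19.
Augment Depot→Y3→Jct3→Port: bottleneck 10, flow now 10.
Augment Depot→Y1→Jct3→Port: bottleneck 1, flow now 11.
Augment Depot→Y1→Jct2→Port: bottleneck 2, flow now 13.
Augment Depot→Y1→HubC→Port: bottleneck 3, flow now 16.
No augmenting path remains; maximum flow = 16.
In the residual graph, reachable from Depot: {Depot, Y3, Y1, HubB, Jct3, Jct2, HubC}.
Min-cut edges: Jct3→Port (11), Jct2→Port (2), HubC→Port (3); capacity 11 + 2 + 3 = 16.
Cut capacity 19 exceeds the max flow 16, so it is not minimum.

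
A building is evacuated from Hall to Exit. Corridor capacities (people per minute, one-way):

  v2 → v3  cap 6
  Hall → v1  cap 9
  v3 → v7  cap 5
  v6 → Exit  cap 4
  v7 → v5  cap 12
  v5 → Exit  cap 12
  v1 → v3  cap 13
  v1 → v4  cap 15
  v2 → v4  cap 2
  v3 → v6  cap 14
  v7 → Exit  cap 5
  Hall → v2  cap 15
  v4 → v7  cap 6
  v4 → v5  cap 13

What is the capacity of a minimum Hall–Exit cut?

17

Augment Hall→v1→v3→v6→Exit: bottleneck 4, flow now 4.
Augment Hall→v1→v3→v7→Exit: bottleneck 5, flow now 9.
Augment Hall→v2→v4→v5→Exit: bottleneck 2, flow now 11.
Augment Hall→v2→v3→v1→v4→v5→Exit: bottleneck 6, flow now 17. (uses reverse residual edge)
No augmenting path remains; maximum flow = 17.
By max-flow min-cut, the minimum cut capacity equals the max flow.
In the residual graph, reachable from Hall: {Hall, v2}.
Min-cut edges: Hall→v1 (9), v2→v3 (6), v2→v4 (2); capacity 9 + 6 + 2 = 17.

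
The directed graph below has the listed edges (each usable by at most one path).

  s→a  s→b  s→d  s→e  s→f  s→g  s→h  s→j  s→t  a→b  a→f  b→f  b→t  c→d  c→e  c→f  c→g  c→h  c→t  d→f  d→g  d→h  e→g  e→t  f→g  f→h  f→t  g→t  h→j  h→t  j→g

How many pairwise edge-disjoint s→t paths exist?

Assign every edge capacity 1; by Menger, the answer equals the max flow.
Path s→t (+1); total 1.
Path s→b→t (+1); total 2.
Path s→e→t (+1); total 3.
Path s→f→t (+1); total 4.
Path s→g→t (+1); total 5.
Path s→h→t (+1); total 6.
No residual s→t path; max flow = 6.
Certifying cut of size 6: {b→t, f→t, g→t, h→t, s→e, s→t}.

6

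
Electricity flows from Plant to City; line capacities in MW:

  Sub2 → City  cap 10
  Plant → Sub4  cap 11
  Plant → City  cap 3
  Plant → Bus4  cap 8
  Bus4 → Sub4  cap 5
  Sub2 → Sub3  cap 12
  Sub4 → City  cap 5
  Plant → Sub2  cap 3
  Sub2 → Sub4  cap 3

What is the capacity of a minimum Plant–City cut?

Augment Plant→City: bottleneck 3, flow now 3.
Augment Plant→Sub2→City: bottleneck 3, flow now 6.
Augment Plant→Sub4→City: bottleneck 5, flow now 11.
No augmenting path remains; maximum flow = 11.
By max-flow min-cut, the minimum cut capacity equals the max flow.
In the residual graph, reachable from Plant: {Plant, Bus4, Sub4}.
Min-cut edges: Plant→Sub2 (3), Plant→City (3), Sub4→City (5); capacity 3 + 3 + 5 = 11.

11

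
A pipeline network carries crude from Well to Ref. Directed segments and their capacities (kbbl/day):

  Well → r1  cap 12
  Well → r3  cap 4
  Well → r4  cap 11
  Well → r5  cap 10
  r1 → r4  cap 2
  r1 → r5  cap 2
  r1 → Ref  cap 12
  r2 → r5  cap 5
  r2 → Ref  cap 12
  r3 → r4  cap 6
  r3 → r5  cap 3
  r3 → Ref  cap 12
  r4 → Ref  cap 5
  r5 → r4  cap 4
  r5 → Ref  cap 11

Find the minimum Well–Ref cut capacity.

31

Augment Well→r1→Ref: bottleneck 12, flow now 12.
Augment Well→r3→Ref: bottleneck 4, flow now 16.
Augment Well→r4→Ref: bottleneck 5, flow now 21.
Augment Well→r5→Ref: bottleneck 10, flow now 31.
No augmenting path remains; maximum flow = 31.
By max-flow min-cut, the minimum cut capacity equals the max flow.
In the residual graph, reachable from Well: {Well, r4}.
Min-cut edges: Well→r1 (12), Well→r3 (4), Well→r5 (10), r4→Ref (5); capacity 12 + 4 + 10 + 5 = 31.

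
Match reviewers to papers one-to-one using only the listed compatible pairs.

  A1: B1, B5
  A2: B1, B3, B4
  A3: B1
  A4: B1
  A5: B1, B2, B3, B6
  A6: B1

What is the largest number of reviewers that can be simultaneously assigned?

4

Unit-capacity flow: source→left, listed edges, right→sink; max matching = max flow.
Augmenting path A1→B1 (+1); matched 1.
Augmenting path A2→B3 (+1); matched 2.
Augmenting path A5→B2 (+1); matched 3.
Augmenting path A3→B1→A1→B5 (+1); matched 4.
No augmenting path remains; maximum matching = 4.
König certificate: {A1, A2, A5, B1} is a vertex cover of size 4 (every listed pair touches it), so no matching can be larger.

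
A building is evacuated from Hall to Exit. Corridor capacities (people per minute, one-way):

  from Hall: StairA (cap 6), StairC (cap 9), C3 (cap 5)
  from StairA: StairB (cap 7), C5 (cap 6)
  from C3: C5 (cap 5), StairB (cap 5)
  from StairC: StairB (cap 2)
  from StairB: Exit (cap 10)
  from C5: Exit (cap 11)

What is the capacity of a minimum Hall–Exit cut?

Augment Hall→StairA→StairB→Exit: bottleneck 6, flow now 6.
Augment Hall→C3→StairB→Exit: bottleneck 4, flow now 10.
Augment Hall→C3→C5→Exit: bottleneck 1, flow now 11.
Augment Hall→StairC→StairB→StairA→C5→Exit: bottleneck 2, flow now 13. (uses reverse residual edge)
No augmenting path remains; maximum flow = 13.
By max-flow min-cut, the minimum cut capacity equals the max flow.
In the residual graph, reachable from Hall: {Hall, StairC}.
Min-cut edges: Hall→StairA (6), Hall→C3 (5), StairC→StairB (2); capacity 6 + 5 + 2 = 13.

13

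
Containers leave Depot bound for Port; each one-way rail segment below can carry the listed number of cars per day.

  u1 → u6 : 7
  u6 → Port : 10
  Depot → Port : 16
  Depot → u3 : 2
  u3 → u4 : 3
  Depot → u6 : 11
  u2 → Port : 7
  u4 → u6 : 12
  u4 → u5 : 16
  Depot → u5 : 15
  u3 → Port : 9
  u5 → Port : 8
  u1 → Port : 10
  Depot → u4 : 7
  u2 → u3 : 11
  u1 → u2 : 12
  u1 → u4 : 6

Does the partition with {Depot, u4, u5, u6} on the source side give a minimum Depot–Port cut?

Yes — it is a minimum cut (capacity 36).

Given cut capacity: 2 + 16 + 8 + 10 = 36.
Augment Depot→Port: bottleneck 16, flow now 16.
Augment Depot→u3→Port: bottleneck 2, flow now 18.
Augment Depot→u5→Port: bottleneck 8, flow now 26.
Augment Depot→u6→Port: bottleneck 10, flow now 36.
No augmenting path remains; maximum flow = 36.
Cut capacity 36 equals the max flow, so it is a minimum cut.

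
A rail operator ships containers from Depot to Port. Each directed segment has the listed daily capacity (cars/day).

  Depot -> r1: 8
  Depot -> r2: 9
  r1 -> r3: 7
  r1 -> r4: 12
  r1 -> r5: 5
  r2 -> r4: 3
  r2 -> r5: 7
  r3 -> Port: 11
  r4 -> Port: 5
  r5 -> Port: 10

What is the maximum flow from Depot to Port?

17

Augment Depot→r1→r3→Port: bottleneck 7, flow now 7.
Augment Depot→r1→r4→Port: bottleneck 1, flow now 8.
Augment Depot→r2→r4→Port: bottleneck 3, flow now 11.
Augment Depot→r2→r5→Port: bottleneck 6, flow now 17.
No augmenting path remains; maximum flow = 17.
In the residual graph, reachable from Depot: {Depot}.
Min-cut edges: Depot→r1 (8), Depot→r2 (9); capacity 8 + 9 = 17.
This cut is saturated, so no flow can exceed 17.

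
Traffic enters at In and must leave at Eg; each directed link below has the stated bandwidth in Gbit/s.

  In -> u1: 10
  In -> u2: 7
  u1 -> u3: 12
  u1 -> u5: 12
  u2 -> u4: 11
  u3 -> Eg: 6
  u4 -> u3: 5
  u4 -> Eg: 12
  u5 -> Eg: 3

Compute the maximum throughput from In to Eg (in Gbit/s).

16

Augment In→u1→u3→Eg: bottleneck 6, flow now 6.
Augment In→u1→u5→Eg: bottleneck 3, flow now 9.
Augment In→u2→u4→Eg: bottleneck 7, flow now 16.
No augmenting path remains; maximum flow = 16.
In the residual graph, reachable from In: {In, u1, u3, u5}.
Min-cut edges: In→u2 (7), u3→Eg (6), u5→Eg (3); capacity 7 + 6 + 3 = 16.
This cut is saturated, so no flow can exceed 16.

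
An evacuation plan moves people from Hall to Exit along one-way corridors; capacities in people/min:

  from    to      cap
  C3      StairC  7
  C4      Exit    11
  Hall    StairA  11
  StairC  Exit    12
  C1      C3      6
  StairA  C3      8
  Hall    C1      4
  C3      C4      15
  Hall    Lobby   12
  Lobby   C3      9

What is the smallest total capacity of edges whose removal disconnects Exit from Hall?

Augment Hall→Lobby→C3→StairC→Exit: bottleneck 7, flow now 7.
Augment Hall→Lobby→C3→C4→Exit: bottleneck 2, flow now 9.
Augment Hall→C1→C3→C4→Exit: bottleneck 4, flow now 13.
Augment Hall→StairA→C3→C4→Exit: bottleneck 5, flow now 18.
No augmenting path remains; maximum flow = 18.
By max-flow min-cut, the minimum cut capacity equals the max flow.
In the residual graph, reachable from Hall: {Hall, Lobby, C1, StairA, C3, C4}.
Min-cut edges: C3→StairC (7), C4→Exit (11); capacity 7 + 11 = 18.

18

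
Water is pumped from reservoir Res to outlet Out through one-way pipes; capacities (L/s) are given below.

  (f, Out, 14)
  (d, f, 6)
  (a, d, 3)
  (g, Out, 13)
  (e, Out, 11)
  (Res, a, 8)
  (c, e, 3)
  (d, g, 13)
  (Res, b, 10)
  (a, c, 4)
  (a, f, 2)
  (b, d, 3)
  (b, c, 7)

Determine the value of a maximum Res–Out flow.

11

Augment Res→a→f→Out: bottleneck 2, flow now 2.
Augment Res→a→c→e→Out: bottleneck 3, flow now 5.
Augment Res→a→d→f→Out: bottleneck 3, flow now 8.
Augment Res→b→d→f→Out: bottleneck 3, flow now 11.
No augmenting path remains; maximum flow = 11.
In the residual graph, reachable from Res: {Res, a, b, c}.
Min-cut edges: a→d (3), a→f (2), b→d (3), c→e (3); capacity 3 + 2 + 3 + 3 = 11.
This cut is saturated, so no flow can exceed 11.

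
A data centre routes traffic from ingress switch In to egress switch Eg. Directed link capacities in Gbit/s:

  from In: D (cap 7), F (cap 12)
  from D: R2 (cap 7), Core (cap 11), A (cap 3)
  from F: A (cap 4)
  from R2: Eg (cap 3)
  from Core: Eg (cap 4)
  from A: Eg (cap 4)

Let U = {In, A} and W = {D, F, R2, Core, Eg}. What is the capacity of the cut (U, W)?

Edges leaving {In, A}: In→D (7), In→F (12), A→Eg (4).
Cut capacity = 7 + 12 + 4 = 23.

23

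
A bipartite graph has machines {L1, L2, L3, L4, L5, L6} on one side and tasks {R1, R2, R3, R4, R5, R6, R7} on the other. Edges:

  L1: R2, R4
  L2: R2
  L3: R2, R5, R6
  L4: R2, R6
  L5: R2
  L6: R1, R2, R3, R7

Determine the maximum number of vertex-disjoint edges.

Unit-capacity flow: source→left, listed edges, right→sink; max matching = max flow.
Augmenting path L1→R2 (+1); matched 1.
Augmenting path L3→R5 (+1); matched 2.
Augmenting path L4→R6 (+1); matched 3.
Augmenting path L6→R1 (+1); matched 4.
Augmenting path L2→R2→L1→R4 (+1); matched 5.
No augmenting path remains; maximum matching = 5.
König certificate: {L1, L3, L4, L6, R2} is a vertex cover of size 5 (every listed pair touches it), so no matching can be larger.

5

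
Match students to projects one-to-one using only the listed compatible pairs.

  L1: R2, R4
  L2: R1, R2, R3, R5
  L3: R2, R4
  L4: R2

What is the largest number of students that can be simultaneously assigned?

3

Unit-capacity flow: source→left, listed edges, right→sink; max matching = max flow.
Augmenting path L1→R2 (+1); matched 1.
Augmenting path L2→R1 (+1); matched 2.
Augmenting path L3→R4 (+1); matched 3.
No augmenting path remains; maximum matching = 3.
König certificate: {L2, R2, R4} is a vertex cover of size 3 (every listed pair touches it), so no matching can be larger.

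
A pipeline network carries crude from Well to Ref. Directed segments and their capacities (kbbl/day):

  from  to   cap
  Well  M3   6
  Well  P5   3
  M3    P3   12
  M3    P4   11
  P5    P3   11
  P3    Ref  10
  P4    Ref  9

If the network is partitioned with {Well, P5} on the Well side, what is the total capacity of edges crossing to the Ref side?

Edges leaving {Well, P5}: Well→M3 (6), P5→P3 (11).
Cut capacity = 6 + 11 = 17.

17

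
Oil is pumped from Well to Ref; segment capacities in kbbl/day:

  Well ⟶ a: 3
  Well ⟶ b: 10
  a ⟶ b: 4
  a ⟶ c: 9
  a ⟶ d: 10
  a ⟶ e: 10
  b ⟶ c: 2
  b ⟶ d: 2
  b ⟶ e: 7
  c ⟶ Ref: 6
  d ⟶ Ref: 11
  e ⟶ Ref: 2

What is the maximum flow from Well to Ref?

9

Augment Well→a→c→Ref: bottleneck 3, flow now 3.
Augment Well→b→c→Ref: bottleneck 2, flow now 5.
Augment Well→b→d→Ref: bottleneck 2, flow now 7.
Augment Well→b→e→Ref: bottleneck 2, flow now 9.
No augmenting path remains; maximum flow = 9.
In the residual graph, reachable from Well: {Well, b, e}.
Min-cut edges: Well→a (3), b→c (2), b→d (2), e→Ref (2); capacity 3 + 2 + 2 + 2 = 9.
This cut is saturated, so no flow can exceed 9.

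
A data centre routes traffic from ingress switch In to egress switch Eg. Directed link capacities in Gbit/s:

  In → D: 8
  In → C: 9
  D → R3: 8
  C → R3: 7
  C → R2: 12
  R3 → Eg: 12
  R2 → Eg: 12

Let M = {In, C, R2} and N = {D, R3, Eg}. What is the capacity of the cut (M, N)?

27

Edges leaving {In, C, R2}: In→D (8), C→R3 (7), R2→Eg (12).
Cut capacity = 8 + 7 + 12 = 27.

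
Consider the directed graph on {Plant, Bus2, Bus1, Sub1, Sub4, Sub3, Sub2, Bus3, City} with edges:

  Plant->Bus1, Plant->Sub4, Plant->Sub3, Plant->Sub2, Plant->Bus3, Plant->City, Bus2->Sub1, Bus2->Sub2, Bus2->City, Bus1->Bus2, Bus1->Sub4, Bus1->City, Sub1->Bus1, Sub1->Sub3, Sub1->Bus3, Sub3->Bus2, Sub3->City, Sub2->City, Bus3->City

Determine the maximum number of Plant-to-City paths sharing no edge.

5

Assign every edge capacity 1; by Menger, the answer equals the max flow.
Path Plant→City (+1); total 1.
Path Plant→Bus1→City (+1); total 2.
Path Plant→Sub3→City (+1); total 3.
Path Plant→Sub2→City (+1); total 4.
Path Plant→Bus3→City (+1); total 5.
No residual Plant→City path; max flow = 5.
Certifying cut of size 5: {Plant→Bus1, Plant→Bus3, Plant→City, Plant→Sub2, Plant→Sub3}.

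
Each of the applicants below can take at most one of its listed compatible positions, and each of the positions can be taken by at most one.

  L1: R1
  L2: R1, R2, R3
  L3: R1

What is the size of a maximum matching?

2

Unit-capacity flow: source→left, listed edges, right→sink; max matching = max flow.
Augmenting path L1→R1 (+1); matched 1.
Augmenting path L2→R2 (+1); matched 2.
No augmenting path remains; maximum matching = 2.
König certificate: {L2, R1} is a vertex cover of size 2 (every listed pair touches it), so no matching can be larger.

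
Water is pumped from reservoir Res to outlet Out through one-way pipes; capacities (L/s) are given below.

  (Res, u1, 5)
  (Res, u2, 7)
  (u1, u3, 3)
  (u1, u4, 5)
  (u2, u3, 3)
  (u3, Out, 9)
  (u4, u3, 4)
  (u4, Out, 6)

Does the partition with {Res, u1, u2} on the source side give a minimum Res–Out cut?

No — its capacity is 11, but the minimum cut has capacity 8.

Given cut capacity: 3 + 5 + 3 = 11.
Augment Res→u1→u3→Out: bottleneck 3, flow now 3.
Augment Res→u1→u4→Out: bottleneck 2, flow now 5.
Augment Res→u2→u3→Out: bottleneck 3, flow now 8.
No augmenting path remains; maximum flow = 8.
In the residual graph, reachable from Res: {Res, u2}.
Min-cut edges: Res→u1 (5), u2→u3 (3); capacity 5 + 3 = 8.
Cut capacity 11 exceeds the max flow 8, so it is not minimum.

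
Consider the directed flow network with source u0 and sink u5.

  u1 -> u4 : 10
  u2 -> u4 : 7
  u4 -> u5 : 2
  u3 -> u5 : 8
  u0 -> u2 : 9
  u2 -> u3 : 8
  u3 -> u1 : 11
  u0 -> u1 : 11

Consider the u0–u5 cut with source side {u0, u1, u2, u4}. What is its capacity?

10

Edges leaving {u0, u1, u2, u4}: u2→u3 (8), u4→u5 (2).
Cut capacity = 8 + 2 = 10.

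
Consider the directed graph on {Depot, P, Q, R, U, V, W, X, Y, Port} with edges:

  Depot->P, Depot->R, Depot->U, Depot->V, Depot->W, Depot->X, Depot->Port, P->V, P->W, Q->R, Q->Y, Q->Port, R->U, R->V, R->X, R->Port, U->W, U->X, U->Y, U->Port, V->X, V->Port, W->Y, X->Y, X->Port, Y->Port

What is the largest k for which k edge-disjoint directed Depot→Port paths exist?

Assign every edge capacity 1; by Menger, the answer equals the max flow.
Path Depot→Port (+1); total 1.
Path Depot→R→Port (+1); total 2.
Path Depot→U→Port (+1); total 3.
Path Depot→V→Port (+1); total 4.
Path Depot→X→Port (+1); total 5.
Path Depot→W→Y→Port (+1); total 6.
No residual Depot→Port path; max flow = 6.
Certifying cut of size 6: {Depot→Port, Depot→R, Depot→U, V→Port, X→Port, Y→Port}.

6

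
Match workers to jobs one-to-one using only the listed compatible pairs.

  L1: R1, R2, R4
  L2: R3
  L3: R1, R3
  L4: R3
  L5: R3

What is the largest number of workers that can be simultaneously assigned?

Unit-capacity flow: source→left, listed edges, right→sink; max matching = max flow.
Augmenting path L1→R1 (+1); matched 1.
Augmenting path L2→R3 (+1); matched 2.
Augmenting path L3→R1→L1→R2 (+1); matched 3.
No augmenting path remains; maximum matching = 3.
König certificate: {L1, L3, R3} is a vertex cover of size 3 (every listed pair touches it), so no matching can be larger.

3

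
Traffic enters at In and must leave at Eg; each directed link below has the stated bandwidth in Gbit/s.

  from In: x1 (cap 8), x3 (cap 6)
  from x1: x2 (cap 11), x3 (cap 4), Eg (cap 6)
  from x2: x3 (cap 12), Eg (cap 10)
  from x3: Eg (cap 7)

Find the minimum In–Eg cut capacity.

14

Augment In→x1→Eg: bottleneck 6, flow now 6.
Augment In→x3→Eg: bottleneck 6, flow now 12.
Augment In→x1→x2→Eg: bottleneck 2, flow now 14.
No augmenting path remains; maximum flow = 14.
By max-flow min-cut, the minimum cut capacity equals the max flow.
In the residual graph, reachable from In: {In}.
Min-cut edges: In→x1 (8), In→x3 (6); capacity 8 + 6 = 14.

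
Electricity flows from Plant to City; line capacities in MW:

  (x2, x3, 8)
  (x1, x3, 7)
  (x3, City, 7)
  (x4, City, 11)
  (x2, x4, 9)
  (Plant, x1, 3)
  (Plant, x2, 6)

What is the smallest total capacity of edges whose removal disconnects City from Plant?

9

Augment Plant→x1→x3→City: bottleneck 3, flow now 3.
Augment Plant→x2→x3→City: bottleneck 4, flow now 7.
Augment Plant→x2→x4→City: bottleneck 2, flow now 9.
No augmenting path remains; maximum flow = 9.
By max-flow min-cut, the minimum cut capacity equals the max flow.
In the residual graph, reachable from Plant: {Plant}.
Min-cut edges: Plant→x1 (3), Plant→x2 (6); capacity 3 + 6 = 9.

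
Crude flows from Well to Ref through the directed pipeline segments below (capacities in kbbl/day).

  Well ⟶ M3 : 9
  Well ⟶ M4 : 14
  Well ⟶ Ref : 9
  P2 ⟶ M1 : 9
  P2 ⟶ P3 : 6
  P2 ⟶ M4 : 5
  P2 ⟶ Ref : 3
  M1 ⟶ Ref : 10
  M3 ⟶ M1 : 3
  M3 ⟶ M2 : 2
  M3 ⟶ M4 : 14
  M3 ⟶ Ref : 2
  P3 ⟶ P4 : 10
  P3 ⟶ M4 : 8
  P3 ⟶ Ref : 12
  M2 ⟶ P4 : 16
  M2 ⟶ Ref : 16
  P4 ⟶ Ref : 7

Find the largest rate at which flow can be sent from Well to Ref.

16

Augment Well→Ref: bottleneck 9, flow now 9.
Augment Well→M3→Ref: bottleneck 2, flow now 11.
Augment Well→M3→M1→Ref: bottleneck 3, flow now 14.
Augment Well→M3→M2→Ref: bottleneck 2, flow now 16.
No augmenting path remains; maximum flow = 16.
In the residual graph, reachable from Well: {Well, M3, M4}.
Min-cut edges: Well→Ref (9), M3→M1 (3), M3→M2 (2), M3→Ref (2); capacity 9 + 3 + 2 + 2 = 16.
This cut is saturated, so no flow can exceed 16.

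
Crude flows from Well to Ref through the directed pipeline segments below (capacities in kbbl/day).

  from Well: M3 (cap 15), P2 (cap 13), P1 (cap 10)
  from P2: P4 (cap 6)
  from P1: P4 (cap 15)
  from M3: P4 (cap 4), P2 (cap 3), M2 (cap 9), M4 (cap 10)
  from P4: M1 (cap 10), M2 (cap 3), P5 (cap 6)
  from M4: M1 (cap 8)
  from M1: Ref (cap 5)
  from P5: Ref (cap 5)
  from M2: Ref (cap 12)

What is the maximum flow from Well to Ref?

Augment Well→M3→M2→Ref: bottleneck 9, flow now 9.
Augment Well→P2→P4→M1→Ref: bottleneck 5, flow now 14.
Augment Well→P2→P4→P5→Ref: bottleneck 1, flow now 15.
Augment Well→P1→P4→P5→Ref: bottleneck 4, flow now 19.
Augment Well→P1→P4→M2→Ref: bottleneck 3, flow now 22.
No augmenting path remains; maximum flow = 22.
In the residual graph, reachable from Well: {Well, P2, P1, M3, P4, M4, M1, P5}.
Min-cut edges: M3→M2 (9), P4→M2 (3), M1→Ref (5), P5→Ref (5); capacity 9 + 3 + 5 + 5 = 22.
This cut is saturated, so no flow can exceed 22.

22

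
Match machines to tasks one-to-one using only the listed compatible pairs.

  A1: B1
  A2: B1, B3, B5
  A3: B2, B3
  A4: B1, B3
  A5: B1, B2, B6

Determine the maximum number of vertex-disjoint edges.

Unit-capacity flow: source→left, listed edges, right→sink; max matching = max flow.
Augmenting path A1→B1 (+1); matched 1.
Augmenting path A2→B3 (+1); matched 2.
Augmenting path A3→B2 (+1); matched 3.
Augmenting path A5→B6 (+1); matched 4.
Augmenting path A4→B3→A2→B5 (+1); matched 5.
No augmenting path remains; maximum matching = 5.
König certificate: {A1, A2, A3, A4, A5} is a vertex cover of size 5 (every listed pair touches it), so no matching can be larger.

5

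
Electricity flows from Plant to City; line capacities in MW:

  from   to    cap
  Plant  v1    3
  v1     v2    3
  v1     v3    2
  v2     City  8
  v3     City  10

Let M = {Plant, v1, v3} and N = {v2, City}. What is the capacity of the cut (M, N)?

Edges leaving {Plant, v1, v3}: v1→v2 (3), v3→City (10).
Cut capacity = 3 + 10 = 13.

13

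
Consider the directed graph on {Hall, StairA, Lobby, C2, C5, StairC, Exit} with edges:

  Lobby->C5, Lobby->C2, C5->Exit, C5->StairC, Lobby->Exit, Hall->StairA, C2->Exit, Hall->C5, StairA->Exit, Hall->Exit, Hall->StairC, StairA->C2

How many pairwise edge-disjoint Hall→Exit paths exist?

3

Assign every edge capacity 1; by Menger, the answer equals the max flow.
Path Hall→Exit (+1); total 1.
Path Hall→StairA→Exit (+1); total 2.
Path Hall→C5→Exit (+1); total 3.
No residual Hall→Exit path; max flow = 3.
Certifying cut of size 3: {Hall→C5, Hall→Exit, Hall→StairA}.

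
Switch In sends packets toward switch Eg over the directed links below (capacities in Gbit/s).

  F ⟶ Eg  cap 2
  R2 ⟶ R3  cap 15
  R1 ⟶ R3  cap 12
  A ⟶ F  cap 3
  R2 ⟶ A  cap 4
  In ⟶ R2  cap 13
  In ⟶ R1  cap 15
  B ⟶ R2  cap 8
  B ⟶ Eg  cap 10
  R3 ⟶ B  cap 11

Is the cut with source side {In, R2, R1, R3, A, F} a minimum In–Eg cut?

Given cut capacity: 11 + 2 = 13.
Augment In→R2→R3→B→Eg: bottleneck 10, flow now 10.
Augment In→R2→A→F→Eg: bottleneck 2, flow now 12.
No augmenting path remains; maximum flow = 12.
In the residual graph, reachable from In: {In, R2, R1, R3, A, B, F}.
Min-cut edges: B→Eg (10), F→Eg (2); capacity 10 + 2 = 12.
Cut capacity 13 exceeds the max flow 12, so it is not minimum.

No — its capacity is 13, but the minimum cut has capacity 12.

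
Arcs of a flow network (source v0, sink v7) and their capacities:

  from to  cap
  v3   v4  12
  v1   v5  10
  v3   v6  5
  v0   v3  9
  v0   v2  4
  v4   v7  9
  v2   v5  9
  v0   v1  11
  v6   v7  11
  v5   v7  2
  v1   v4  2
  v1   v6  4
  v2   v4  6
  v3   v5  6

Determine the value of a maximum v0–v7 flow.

20

Augment v0→v1→v4→v7: bottleneck 2, flow now 2.
Augment v0→v1→v5→v7: bottleneck 2, flow now 4.
Augment v0→v1→v6→v7: bottleneck 4, flow now 8.
Augment v0→v2→v4→v7: bottleneck 4, flow now 12.
Augment v0→v3→v4→v7: bottleneck 3, flow now 15.
Augment v0→v3→v6→v7: bottleneck 5, flow now 20.
No augmenting path remains; maximum flow = 20.
In the residual graph, reachable from v0: {v0, v1, v2, v3, v4, v5}.
Min-cut edges: v1→v6 (4), v3→v6 (5), v4→v7 (9), v5→v7 (2); capacity 4 + 5 + 9 + 2 = 20.
This cut is saturated, so no flow can exceed 20.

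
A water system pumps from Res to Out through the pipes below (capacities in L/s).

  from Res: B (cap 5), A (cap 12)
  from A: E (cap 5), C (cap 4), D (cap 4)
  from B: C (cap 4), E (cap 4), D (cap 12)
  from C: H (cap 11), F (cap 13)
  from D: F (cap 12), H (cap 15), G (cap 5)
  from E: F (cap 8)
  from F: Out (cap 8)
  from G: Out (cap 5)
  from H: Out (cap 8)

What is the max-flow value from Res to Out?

17

Augment Res→A→C→F→Out: bottleneck 4, flow now 4.
Augment Res→A→D→F→Out: bottleneck 4, flow now 8.
Augment Res→B→C→H→Out: bottleneck 4, flow now 12.
Augment Res→B→D→G→Out: bottleneck 1, flow now 13.
Augment Res→A→E→F→C→H→Out: bottleneck 4, flow now 17. (uses reverse residual edge)
No augmenting path remains; maximum flow = 17.
In the residual graph, reachable from Res: {Res}.
Min-cut edges: Res→A (12), Res→B (5); capacity 12 + 5 = 17.
This cut is saturated, so no flow can exceed 17.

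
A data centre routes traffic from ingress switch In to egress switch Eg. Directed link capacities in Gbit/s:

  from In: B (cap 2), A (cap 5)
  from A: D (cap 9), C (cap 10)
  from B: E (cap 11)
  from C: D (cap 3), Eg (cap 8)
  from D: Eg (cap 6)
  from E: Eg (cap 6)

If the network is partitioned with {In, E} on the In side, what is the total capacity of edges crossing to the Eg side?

Edges leaving {In, E}: In→A (5), In→B (2), E→Eg (6).
Cut capacity = 5 + 2 + 6 = 13.

13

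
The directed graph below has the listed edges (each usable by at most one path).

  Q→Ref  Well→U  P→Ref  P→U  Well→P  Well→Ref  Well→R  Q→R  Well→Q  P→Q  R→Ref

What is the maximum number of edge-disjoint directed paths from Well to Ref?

4

Assign every edge capacity 1; by Menger, the answer equals the max flow.
Path Well→Ref (+1); total 1.
Path Well→P→Ref (+1); total 2.
Path Well→Q→Ref (+1); total 3.
Path Well→R→Ref (+1); total 4.
No residual Well→Ref path; max flow = 4.
Certifying cut of size 4: {Well→P, Well→Q, Well→R, Well→Ref}.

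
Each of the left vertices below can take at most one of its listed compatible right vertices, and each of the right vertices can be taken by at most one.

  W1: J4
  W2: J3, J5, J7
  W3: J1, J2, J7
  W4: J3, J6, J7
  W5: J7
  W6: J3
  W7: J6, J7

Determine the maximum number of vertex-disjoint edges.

6

Unit-capacity flow: source→left, listed edges, right→sink; max matching = max flow.
Augmenting path W1→J4 (+1); matched 1.
Augmenting path W2→J3 (+1); matched 2.
Augmenting path W3→J1 (+1); matched 3.
Augmenting path W4→J6 (+1); matched 4.
Augmenting path W5→J7 (+1); matched 5.
Augmenting path W6→J3→W2→J5 (+1); matched 6.
No augmenting path remains; maximum matching = 6.
König certificate: {W1, W2, W3, J3, J6, J7} is a vertex cover of size 6 (every listed pair touches it), so no matching can be larger.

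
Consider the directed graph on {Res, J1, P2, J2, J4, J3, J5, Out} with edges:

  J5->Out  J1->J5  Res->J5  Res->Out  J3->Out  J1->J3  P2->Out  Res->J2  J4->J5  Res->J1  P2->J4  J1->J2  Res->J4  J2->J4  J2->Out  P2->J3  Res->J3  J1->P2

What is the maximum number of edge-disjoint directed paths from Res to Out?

Assign every edge capacity 1; by Menger, the answer equals the max flow.
Path Res→Out (+1); total 1.
Path Res→J2→Out (+1); total 2.
Path Res→J3→Out (+1); total 3.
Path Res→J5→Out (+1); total 4.
Path Res→J1→P2→Out (+1); total 5.
No residual Res→Out path; max flow = 5.
Certifying cut of size 5: {J5→Out, Res→J1, Res→J2, Res→J3, Res→Out}.

5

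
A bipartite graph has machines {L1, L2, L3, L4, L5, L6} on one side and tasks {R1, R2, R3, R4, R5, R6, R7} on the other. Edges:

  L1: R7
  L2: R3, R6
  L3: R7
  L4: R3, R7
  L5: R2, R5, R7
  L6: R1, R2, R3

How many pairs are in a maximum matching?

5

Unit-capacity flow: source→left, listed edges, right→sink; max matching = max flow.
Augmenting path L1→R7 (+1); matched 1.
Augmenting path L2→R3 (+1); matched 2.
Augmenting path L5→R2 (+1); matched 3.
Augmenting path L6→R1 (+1); matched 4.
Augmenting path L4→R3→L2→R6 (+1); matched 5.
No augmenting path remains; maximum matching = 5.
König certificate: {L2, L4, L5, L6, R7} is a vertex cover of size 5 (every listed pair touches it), so no matching can be larger.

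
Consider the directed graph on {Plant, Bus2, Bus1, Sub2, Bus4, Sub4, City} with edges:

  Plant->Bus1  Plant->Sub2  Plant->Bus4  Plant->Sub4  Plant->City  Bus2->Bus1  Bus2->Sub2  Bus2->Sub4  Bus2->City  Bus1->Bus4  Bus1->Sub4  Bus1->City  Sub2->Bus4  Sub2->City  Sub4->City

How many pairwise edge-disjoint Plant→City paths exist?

4

Assign every edge capacity 1; by Menger, the answer equals the max flow.
Path Plant→City (+1); total 1.
Path Plant→Bus1→City (+1); total 2.
Path Plant→Sub2→City (+1); total 3.
Path Plant→Sub4→City (+1); total 4.
No residual Plant→City path; max flow = 4.
Certifying cut of size 4: {Plant→Bus1, Plant→City, Plant→Sub2, Plant→Sub4}.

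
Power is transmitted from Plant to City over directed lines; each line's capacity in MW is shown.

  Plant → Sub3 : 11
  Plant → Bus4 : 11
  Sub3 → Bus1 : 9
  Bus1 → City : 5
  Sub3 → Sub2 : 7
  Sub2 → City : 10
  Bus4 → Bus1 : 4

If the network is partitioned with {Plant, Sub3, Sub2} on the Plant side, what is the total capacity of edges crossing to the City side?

30

Edges leaving {Plant, Sub3, Sub2}: Plant→Bus4 (11), Sub3→Bus1 (9), Sub2→City (10).
Cut capacity = 11 + 9 + 10 = 30.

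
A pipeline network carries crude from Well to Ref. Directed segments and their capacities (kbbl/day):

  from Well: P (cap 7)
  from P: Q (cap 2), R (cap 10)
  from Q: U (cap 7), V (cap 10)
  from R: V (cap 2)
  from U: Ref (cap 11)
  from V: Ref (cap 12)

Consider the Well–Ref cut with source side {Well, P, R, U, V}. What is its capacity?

25

Edges leaving {Well, P, R, U, V}: P→Q (2), U→Ref (11), V→Ref (12).
Cut capacity = 2 + 11 + 12 = 25.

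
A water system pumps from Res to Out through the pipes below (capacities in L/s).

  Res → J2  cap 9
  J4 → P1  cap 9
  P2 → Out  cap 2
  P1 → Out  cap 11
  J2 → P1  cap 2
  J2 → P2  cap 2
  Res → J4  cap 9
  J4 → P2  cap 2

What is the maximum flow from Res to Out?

Augment Res→J4→P2→Out: bottleneck 2, flow now 2.
Augment Res→J4→P1→Out: bottleneck 7, flow now 9.
Augment Res→J2→P1→Out: bottleneck 2, flow now 11.
Augment Res→J2→P2→J4→P1→Out: bottleneck 2, flow now 13. (uses reverse residual edge)
No augmenting path remains; maximum flow = 13.
In the residual graph, reachable from Res: {Res, J2}.
Min-cut edges: Res→J4 (9), J2→P2 (2), J2→P1 (2); capacity 9 + 2 + 2 = 13.
This cut is saturated, so no flow can exceed 13.

13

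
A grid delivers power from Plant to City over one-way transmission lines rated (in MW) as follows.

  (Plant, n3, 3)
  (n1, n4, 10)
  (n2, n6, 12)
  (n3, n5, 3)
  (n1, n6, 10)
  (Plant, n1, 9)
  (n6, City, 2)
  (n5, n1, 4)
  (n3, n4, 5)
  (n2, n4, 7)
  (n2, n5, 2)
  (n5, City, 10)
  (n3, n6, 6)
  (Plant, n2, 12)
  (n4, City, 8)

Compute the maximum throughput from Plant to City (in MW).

15

Augment Plant→n1→n4→City: bottleneck 8, flow now 8.
Augment Plant→n1→n6→City: bottleneck 1, flow now 9.
Augment Plant→n2→n5→City: bottleneck 2, flow now 11.
Augment Plant→n2→n6→City: bottleneck 1, flow now 12.
Augment Plant→n3→n5→City: bottleneck 3, flow now 15.
No augmenting path remains; maximum flow = 15.
In the residual graph, reachable from Plant: {Plant, n1, n2, n4, n6}.
Min-cut edges: Plant→n3 (3), n2→n5 (2), n4→City (8), n6→City (2); capacity 3 + 2 + 8 + 2 = 15.
This cut is saturated, so no flow can exceed 15.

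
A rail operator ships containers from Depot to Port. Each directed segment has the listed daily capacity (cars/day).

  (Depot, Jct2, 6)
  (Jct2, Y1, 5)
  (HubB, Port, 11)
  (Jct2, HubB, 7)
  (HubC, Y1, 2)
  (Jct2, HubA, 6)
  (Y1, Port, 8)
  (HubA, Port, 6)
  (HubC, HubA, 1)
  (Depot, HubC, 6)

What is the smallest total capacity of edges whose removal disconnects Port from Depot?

Augment Depot→HubC→Y1→Port: bottleneck 2, flow now 2.
Augment Depot→HubC→HubA→Port: bottleneck 1, flow now 3.
Augment Depot→Jct2→Y1→Port: bottleneck 5, flow now 8.
Augment Depot→Jct2→HubB→Port: bottleneck 1, flow now 9.
No augmenting path remains; maximum flow = 9.
By max-flow min-cut, the minimum cut capacity equals the max flow.
In the residual graph, reachable from Depot: {Depot, HubC}.
Min-cut edges: Depot→Jct2 (6), HubC→Y1 (2), HubC→HubA (1); capacity 6 + 2 + 1 = 9.

9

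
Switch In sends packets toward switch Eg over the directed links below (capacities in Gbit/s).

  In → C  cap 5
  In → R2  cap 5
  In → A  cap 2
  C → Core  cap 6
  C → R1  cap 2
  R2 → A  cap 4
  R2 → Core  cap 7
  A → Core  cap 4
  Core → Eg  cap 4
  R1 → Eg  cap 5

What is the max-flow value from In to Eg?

6

Augment In→C→Core→Eg: bottleneck 4, flow now 4.
Augment In→C→R1→Eg: bottleneck 1, flow now 5.
Augment In→R2→Core→C→R1→Eg: bottleneck 1, flow now 6. (uses reverse residual edge)
No augmenting path remains; maximum flow = 6.
In the residual graph, reachable from In: {In, C, R2, A, Core}.
Min-cut edges: C→R1 (2), Core→Eg (4); capacity 2 + 4 = 6.
This cut is saturated, so no flow can exceed 6.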